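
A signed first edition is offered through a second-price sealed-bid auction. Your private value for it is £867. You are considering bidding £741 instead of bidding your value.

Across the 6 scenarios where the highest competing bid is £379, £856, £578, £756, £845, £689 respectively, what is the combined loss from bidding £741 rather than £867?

£144

The deviation costs you only when the competing bid falls strictly between £741 and £867; elsewhere both bids give the same outcome.
£379: outcomes coincide → loss £0.
£856: truthful payoff £11, deviation payoff £0 → loss £11.
£578: outcomes coincide → loss £0.
£756: truthful payoff £111, deviation payoff £0 → loss £111.
£845: truthful payoff £22, deviation payoff £0 → loss £22.
£689: outcomes coincide → loss £0.
Total loss = £11 + £111 + £22 = £144.
Because the price is fixed by the runner-up's bid, deviating from your value can only change a good outcome into a bad one — never the reverse.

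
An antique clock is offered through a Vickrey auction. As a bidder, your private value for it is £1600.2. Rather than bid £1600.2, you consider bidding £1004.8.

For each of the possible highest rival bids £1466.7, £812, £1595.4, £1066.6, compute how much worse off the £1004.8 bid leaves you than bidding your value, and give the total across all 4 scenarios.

The deviation costs you only when the competing bid falls strictly between £1004.8 and £1600.2; elsewhere both bids give the same outcome.
£1466.7: truthful payoff £133.5, deviation payoff £0 → loss £133.5.
£812: outcomes coincide → loss £0.
£1595.4: truthful payoff £4.8, deviation payoff £0 → loss £4.8.
£1066.6: truthful payoff £533.6, deviation payoff £0 → loss £533.6.
Total loss = £133.5 + £4.8 + £533.6 = £671.9.

£671.9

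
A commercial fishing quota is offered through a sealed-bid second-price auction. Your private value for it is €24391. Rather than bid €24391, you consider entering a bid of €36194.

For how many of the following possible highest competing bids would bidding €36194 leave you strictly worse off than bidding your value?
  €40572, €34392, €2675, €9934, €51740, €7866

1

The deviation hurts exactly when the highest competing bid lies strictly between €24391 and €36194 — overbidding then wins at a price above your value.
€40572: above both → same outcome either way.
€34392: inside the interval → strictly worse (loss €10001).
€2675: below both → same outcome either way.
€9934: below both → same outcome either way.
€51740: above both → same outcome either way.
€7866: below both → same outcome either way.
Count: 1.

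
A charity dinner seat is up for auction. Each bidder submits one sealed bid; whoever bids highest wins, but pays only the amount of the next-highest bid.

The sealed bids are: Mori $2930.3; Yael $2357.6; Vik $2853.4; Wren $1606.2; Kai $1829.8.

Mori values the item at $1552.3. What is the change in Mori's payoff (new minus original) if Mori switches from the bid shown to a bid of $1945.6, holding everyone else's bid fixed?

The highest bid among the other bidders is $2853.4; Mori's bid doesn't change that.
Original bid $2930.3: Mori is highest, pays the top rival bid $2853.4; payoff $1552.3 − $2853.4 = −$1301.1.
Alternative bid $1945.6: Mori is not highest (top rival bid is $2853.4); payoff $0.
Change in payoff = $0 − (−$1301.1) = $1301.1.

$1301.1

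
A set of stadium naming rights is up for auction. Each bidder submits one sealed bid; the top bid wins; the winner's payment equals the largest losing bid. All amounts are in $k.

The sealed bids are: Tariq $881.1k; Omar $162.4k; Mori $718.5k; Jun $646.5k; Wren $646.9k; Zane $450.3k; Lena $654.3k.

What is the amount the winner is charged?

$718.5k

Highest bid: Tariq at $881.1k, so Tariq wins.
Second-highest bid: Mori at $718.5k — that is the price the winner pays.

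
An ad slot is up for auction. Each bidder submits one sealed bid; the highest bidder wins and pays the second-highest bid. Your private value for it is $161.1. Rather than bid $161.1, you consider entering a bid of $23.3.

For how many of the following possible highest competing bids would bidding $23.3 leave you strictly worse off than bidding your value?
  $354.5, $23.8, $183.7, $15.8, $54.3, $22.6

2

The deviation hurts exactly when the highest competing bid lies strictly between $23.3 and $161.1 — underbidding then forfeits a profitable win.
$354.5: above both → same outcome either way.
$23.8: inside the interval → strictly worse (loss $137.3).
$183.7: above both → same outcome either way.
$15.8: below both → same outcome either way.
$54.3: inside the interval → strictly worse (loss $106.8).
$22.6: below both → same outcome either way.
Count: 2.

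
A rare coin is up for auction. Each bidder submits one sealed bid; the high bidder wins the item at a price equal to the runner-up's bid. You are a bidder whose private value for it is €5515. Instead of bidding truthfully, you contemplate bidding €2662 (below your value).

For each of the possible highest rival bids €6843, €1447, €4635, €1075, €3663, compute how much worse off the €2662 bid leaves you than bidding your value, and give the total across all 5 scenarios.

€2732

The deviation costs you only when the competing bid falls strictly between €2662 and €5515; elsewhere both bids give the same outcome.
€6843: outcomes coincide → loss €0.
€1447: outcomes coincide → loss €0.
€4635: truthful payoff €880, deviation payoff €0 → loss €880.
€1075: outcomes coincide → loss €0.
€3663: truthful payoff €1852, deviation payoff €0 → loss €1852.
Total loss = €880 + €1852 = €2732.
Truthful bidding weakly dominates here: raising your bid can only win items priced above your value, and lowering it can only forfeit items priced below.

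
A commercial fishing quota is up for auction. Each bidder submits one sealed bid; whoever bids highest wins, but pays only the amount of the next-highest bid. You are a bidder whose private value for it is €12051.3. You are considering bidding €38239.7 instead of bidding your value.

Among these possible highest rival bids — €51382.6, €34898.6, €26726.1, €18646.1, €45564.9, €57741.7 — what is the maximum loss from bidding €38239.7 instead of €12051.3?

€51382.6: same outcome either way → loss €0.
€34898.6: truthful gives €0, deviation gives −€22847.3 → loss €22847.3.
€26726.1: truthful gives €0, deviation gives −€14674.8 → loss €14674.8.
€18646.1: truthful gives €0, deviation gives −€6594.8 → loss €6594.8.
€45564.9: same outcome either way → loss €0.
€57741.7: same outcome either way → loss €0.
Maximum loss: €22847.3.

€22847.3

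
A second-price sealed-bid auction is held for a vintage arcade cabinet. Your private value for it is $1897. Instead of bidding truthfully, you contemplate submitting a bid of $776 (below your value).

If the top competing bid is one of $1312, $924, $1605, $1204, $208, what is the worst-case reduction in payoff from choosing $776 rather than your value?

$973

$1312: truthful gives $585, deviation gives $0 → loss $585.
$924: truthful gives $973, deviation gives $0 → loss $973.
$1605: truthful gives $292, deviation gives $0 → loss $292.
$1204: truthful gives $693, deviation gives $0 → loss $693.
$208: same outcome either way → loss $0.
Maximum loss: $973.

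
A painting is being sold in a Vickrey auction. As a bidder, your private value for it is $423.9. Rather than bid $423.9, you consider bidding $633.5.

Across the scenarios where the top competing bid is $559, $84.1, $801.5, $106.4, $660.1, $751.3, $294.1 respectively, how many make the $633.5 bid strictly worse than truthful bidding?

1

The deviation hurts exactly when the highest competing bid lies strictly between $423.9 and $633.5 — overbidding then wins at a price above your value.
$559: inside the interval → strictly worse (loss $135.1).
$84.1: below both → same outcome either way.
$801.5: above both → same outcome either way.
$106.4: below both → same outcome either way.
$660.1: above both → same outcome either way.
$751.3: above both → same outcome either way.
$294.1: below both → same outcome either way.
Count: 1.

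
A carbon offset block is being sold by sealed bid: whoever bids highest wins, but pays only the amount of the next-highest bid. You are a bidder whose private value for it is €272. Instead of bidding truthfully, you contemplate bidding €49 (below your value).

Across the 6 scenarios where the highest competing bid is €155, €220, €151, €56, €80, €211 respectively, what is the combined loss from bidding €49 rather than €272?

€759

The deviation costs you only when the competing bid falls strictly between €49 and €272; elsewhere both bids give the same outcome.
€155: truthful payoff €117, deviation payoff €0 → loss €117.
€220: truthful payoff €52, deviation payoff €0 → loss €52.
€151: truthful payoff €121, deviation payoff €0 → loss €121.
€56: truthful payoff €216, deviation payoff €0 → loss €216.
€80: truthful payoff €192, deviation payoff €0 → loss €192.
€211: truthful payoff €61, deviation payoff €0 → loss €61.
Total loss = €117 + €52 + €121 + €216 + €192 + €61 = €759.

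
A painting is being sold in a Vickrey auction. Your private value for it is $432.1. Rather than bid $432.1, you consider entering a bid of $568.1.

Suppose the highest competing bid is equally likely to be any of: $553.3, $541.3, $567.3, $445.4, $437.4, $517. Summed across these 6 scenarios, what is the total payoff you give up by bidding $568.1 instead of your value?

The deviation costs you only when the competing bid falls strictly between $432.1 and $568.1; elsewhere both bids give the same outcome.
$553.3: truthful payoff $0, deviation payoff −$121.2 → loss $121.2.
$541.3: truthful payoff $0, deviation payoff −$109.2 → loss $109.2.
$567.3: truthful payoff $0, deviation payoff −$135.2 → loss $135.2.
$445.4: truthful payoff $0, deviation payoff −$13.3 → loss $13.3.
$437.4: truthful payoff $0, deviation payoff −$5.3 → loss $5.3.
$517: truthful payoff $0, deviation payoff −$84.9 → loss $84.9.
Total loss = $121.2 + $109.2 + $135.2 + $13.3 + $5.3 + $84.9 = $469.1.

$469.1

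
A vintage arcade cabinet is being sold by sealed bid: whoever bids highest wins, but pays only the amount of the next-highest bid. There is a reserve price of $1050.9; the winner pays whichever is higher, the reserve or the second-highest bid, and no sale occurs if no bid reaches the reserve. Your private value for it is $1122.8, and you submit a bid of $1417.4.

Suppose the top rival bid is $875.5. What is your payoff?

$71.9

Your bid $1417.4 is the highest and exceeds the reserve.
Price = max(second-highest bid, reserve) = max($875.5, $1050.9) = $1050.9.
Payoff = $1122.8 − $1050.9 = $71.9.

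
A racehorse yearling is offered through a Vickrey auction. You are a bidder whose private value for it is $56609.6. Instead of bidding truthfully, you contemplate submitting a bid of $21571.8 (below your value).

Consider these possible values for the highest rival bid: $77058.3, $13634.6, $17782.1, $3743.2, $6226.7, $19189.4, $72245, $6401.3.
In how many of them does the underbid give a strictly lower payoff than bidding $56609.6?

The deviation hurts exactly when the highest competing bid lies strictly between $21571.8 and $56609.6 — underbidding then forfeits a profitable win.
$77058.3: above both → same outcome either way.
$13634.6: below both → same outcome either way.
$17782.1: below both → same outcome either way.
$3743.2: below both → same outcome either way.
$6226.7: below both → same outcome either way.
$19189.4: below both → same outcome either way.
$72245: above both → same outcome either way.
$6401.3: below both → same outcome either way.
Count: 0.

0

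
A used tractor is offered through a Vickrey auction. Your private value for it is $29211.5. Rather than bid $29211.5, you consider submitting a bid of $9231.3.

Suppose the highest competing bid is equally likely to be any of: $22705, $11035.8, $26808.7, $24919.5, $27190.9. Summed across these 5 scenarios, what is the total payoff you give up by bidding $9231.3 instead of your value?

$33397.6

The deviation costs you only when the competing bid falls strictly between $9231.3 and $29211.5; elsewhere both bids give the same outcome.
$22705: truthful payoff $6506.5, deviation payoff $0 → loss $6506.5.
$11035.8: truthful payoff $18175.7, deviation payoff $0 → loss $18175.7.
$26808.7: truthful payoff $2402.8, deviation payoff $0 → loss $2402.8.
$24919.5: truthful payoff $4292, deviation payoff $0 → loss $4292.
$27190.9: truthful payoff $2020.6, deviation payoff $0 → loss $2020.6.
Total loss = $6506.5 + $18175.7 + $2402.8 + $4292 + $2020.6 = $33397.6.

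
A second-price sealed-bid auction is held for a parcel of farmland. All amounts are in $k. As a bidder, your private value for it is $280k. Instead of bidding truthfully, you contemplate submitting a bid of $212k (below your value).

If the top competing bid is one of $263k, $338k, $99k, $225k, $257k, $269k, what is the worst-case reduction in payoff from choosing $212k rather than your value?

$55k

$263k: truthful gives $17k, deviation gives $0k → loss $17k.
$338k: same outcome either way → loss $0k.
$99k: same outcome either way → loss $0k.
$225k: truthful gives $55k, deviation gives $0k → loss $55k.
$257k: truthful gives $23k, deviation gives $0k → loss $23k.
$269k: truthful gives $11k, deviation gives $0k → loss $11k.
Maximum loss: $55k.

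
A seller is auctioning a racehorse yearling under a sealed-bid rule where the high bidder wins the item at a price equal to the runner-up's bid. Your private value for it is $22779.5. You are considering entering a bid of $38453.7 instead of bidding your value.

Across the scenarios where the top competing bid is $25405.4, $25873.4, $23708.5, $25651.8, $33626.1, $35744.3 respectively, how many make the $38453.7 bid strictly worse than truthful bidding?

6

The deviation hurts exactly when the highest competing bid lies strictly between $22779.5 and $38453.7 — overbidding then wins at a price above your value.
$25405.4: inside the interval → strictly worse (loss $2625.9).
$25873.4: inside the interval → strictly worse (loss $3093.9).
$23708.5: inside the interval → strictly worse (loss $929).
$25651.8: inside the interval → strictly worse (loss $2872.3).
$33626.1: inside the interval → strictly worse (loss $10846.6).
$35744.3: inside the interval → strictly worse (loss $12964.8).
Count: 6.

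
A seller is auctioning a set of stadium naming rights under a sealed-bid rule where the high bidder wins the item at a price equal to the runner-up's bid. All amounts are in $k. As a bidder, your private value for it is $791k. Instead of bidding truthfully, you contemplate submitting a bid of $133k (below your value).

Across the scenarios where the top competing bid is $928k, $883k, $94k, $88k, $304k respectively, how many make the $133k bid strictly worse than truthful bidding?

The deviation hurts exactly when the highest competing bid lies strictly between $133k and $791k — underbidding then forfeits a profitable win.
$928k: above both → same outcome either way.
$883k: above both → same outcome either way.
$94k: below both → same outcome either way.
$88k: below both → same outcome either way.
$304k: inside the interval → strictly worse (loss $487k).
Count: 1.

1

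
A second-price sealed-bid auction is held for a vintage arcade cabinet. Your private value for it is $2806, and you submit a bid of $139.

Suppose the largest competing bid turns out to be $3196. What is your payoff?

$0

Your bid $139 is below the highest competing bid $3196, so you lose.
A losing bidder pays nothing and receives nothing: payoff = $0.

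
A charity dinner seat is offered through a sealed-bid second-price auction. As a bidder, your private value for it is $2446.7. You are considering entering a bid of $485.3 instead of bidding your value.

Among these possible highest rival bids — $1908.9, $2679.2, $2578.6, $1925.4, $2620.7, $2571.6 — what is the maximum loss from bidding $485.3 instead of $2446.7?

$537.8

$1908.9: truthful gives $537.8, deviation gives $0 → loss $537.8.
$2679.2: same outcome either way → loss $0.
$2578.6: same outcome either way → loss $0.
$1925.4: truthful gives $521.3, deviation gives $0 → loss $521.3.
$2620.7: same outcome either way → loss $0.
$2571.6: same outcome either way → loss $0.
Maximum loss: $537.8.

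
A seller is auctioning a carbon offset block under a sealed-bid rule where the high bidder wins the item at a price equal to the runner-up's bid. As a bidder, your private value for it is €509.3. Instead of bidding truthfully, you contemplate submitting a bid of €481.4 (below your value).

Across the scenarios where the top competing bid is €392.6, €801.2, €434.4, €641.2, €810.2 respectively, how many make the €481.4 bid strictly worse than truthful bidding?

The deviation hurts exactly when the highest competing bid lies strictly between €481.4 and €509.3 — underbidding then forfeits a profitable win.
€392.6: below both → same outcome either way.
€801.2: above both → same outcome either way.
€434.4: below both → same outcome either way.
€641.2: above both → same outcome either way.
€810.2: above both → same outcome either way.
Count: 0.

0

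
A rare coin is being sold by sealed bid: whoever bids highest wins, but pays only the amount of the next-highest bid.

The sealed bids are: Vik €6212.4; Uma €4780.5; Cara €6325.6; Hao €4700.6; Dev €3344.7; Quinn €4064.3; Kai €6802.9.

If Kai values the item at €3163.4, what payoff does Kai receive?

Highest bid: Kai at €6802.9, so Kai wins.
Second-highest bid: Cara at €6325.6 — that is the price the winner pays.
Kai's payoff = value − price = €3163.4 − €6325.6 = −€3162.2.

−€3162.2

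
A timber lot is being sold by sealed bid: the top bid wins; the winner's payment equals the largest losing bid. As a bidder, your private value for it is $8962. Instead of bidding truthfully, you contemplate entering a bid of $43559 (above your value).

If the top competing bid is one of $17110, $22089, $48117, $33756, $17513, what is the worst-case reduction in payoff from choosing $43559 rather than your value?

$24794

$17110: truthful gives $0, deviation gives −$8148 → loss $8148.
$22089: truthful gives $0, deviation gives −$13127 → loss $13127.
$48117: same outcome either way → loss $0.
$33756: truthful gives $0, deviation gives −$24794 → loss $24794.
$17513: truthful gives $0, deviation gives −$8551 → loss $8551.
Maximum loss: $24794.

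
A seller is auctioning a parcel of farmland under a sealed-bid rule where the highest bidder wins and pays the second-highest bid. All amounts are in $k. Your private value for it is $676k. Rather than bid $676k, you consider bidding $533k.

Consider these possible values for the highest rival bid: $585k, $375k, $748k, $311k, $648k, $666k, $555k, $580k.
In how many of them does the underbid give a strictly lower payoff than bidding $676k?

5

The deviation hurts exactly when the highest competing bid lies strictly between $533k and $676k — underbidding then forfeits a profitable win.
$585k: inside the interval → strictly worse (loss $91k).
$375k: below both → same outcome either way.
$748k: above both → same outcome either way.
$311k: below both → same outcome either way.
$648k: inside the interval → strictly worse (loss $28k).
$666k: inside the interval → strictly worse (loss $10k).
$555k: inside the interval → strictly worse (loss $121k).
$580k: inside the interval → strictly worse (loss $96k).
Count: 5.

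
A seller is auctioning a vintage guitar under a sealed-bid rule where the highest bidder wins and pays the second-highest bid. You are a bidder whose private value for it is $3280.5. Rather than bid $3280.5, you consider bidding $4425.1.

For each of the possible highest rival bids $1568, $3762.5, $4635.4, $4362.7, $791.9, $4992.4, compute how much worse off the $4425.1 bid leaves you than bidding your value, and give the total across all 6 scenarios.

The deviation costs you only when the competing bid falls strictly between $3280.5 and $4425.1; elsewhere both bids give the same outcome.
$1568: outcomes coincide → loss $0.
$3762.5: truthful payoff $0, deviation payoff −$482 → loss $482.
$4635.4: outcomes coincide → loss $0.
$4362.7: truthful payoff $0, deviation payoff −$1082.2 → loss $1082.2.
$791.9: outcomes coincide → loss $0.
$4992.4: outcomes coincide → loss $0.
Total loss = $482 + $1082.2 = $1564.2.

$1564.2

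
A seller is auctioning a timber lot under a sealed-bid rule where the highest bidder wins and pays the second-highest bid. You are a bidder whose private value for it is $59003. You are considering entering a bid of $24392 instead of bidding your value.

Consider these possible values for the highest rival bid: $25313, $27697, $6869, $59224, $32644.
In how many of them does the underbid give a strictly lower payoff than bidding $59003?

3

The deviation hurts exactly when the highest competing bid lies strictly between $24392 and $59003 — underbidding then forfeits a profitable win.
$25313: inside the interval → strictly worse (loss $33690).
$27697: inside the interval → strictly worse (loss $31306).
$6869: below both → same outcome either way.
$59224: above both → same outcome either way.
$32644: inside the interval → strictly worse (loss $26359).
Count: 3.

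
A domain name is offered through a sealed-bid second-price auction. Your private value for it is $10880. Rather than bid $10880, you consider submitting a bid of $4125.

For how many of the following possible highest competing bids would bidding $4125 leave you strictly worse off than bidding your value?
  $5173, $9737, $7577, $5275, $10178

The deviation hurts exactly when the highest competing bid lies strictly between $4125 and $10880 — underbidding then forfeits a profitable win.
$5173: inside the interval → strictly worse (loss $5707).
$9737: inside the interval → strictly worse (loss $1143).
$7577: inside the interval → strictly worse (loss $3303).
$5275: inside the interval → strictly worse (loss $5605).
$10178: inside the interval → strictly worse (loss $702).
Count: 5.

5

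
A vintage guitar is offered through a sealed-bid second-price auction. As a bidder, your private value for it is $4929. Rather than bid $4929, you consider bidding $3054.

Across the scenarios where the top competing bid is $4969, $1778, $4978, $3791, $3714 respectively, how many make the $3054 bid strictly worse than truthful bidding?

2

The deviation hurts exactly when the highest competing bid lies strictly between $3054 and $4929 — underbidding then forfeits a profitable win.
$4969: above both → same outcome either way.
$1778: below both → same outcome either way.
$4978: above both → same outcome either way.
$3791: inside the interval → strictly worse (loss $1138).
$3714: inside the interval → strictly worse (loss $1215).
Count: 2.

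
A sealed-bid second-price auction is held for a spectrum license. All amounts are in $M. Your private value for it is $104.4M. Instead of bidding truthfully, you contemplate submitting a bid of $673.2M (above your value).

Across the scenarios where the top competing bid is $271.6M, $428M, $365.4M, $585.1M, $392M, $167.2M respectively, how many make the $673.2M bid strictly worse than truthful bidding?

The deviation hurts exactly when the highest competing bid lies strictly between $104.4M and $673.2M — overbidding then wins at a price above your value.
$271.6M: inside the interval → strictly worse (loss $167.2M).
$428M: inside the interval → strictly worse (loss $323.6M).
$365.4M: inside the interval → strictly worse (loss $261M).
$585.1M: inside the interval → strictly worse (loss $480.7M).
$392M: inside the interval → strictly worse (loss $287.6M).
$167.2M: inside the interval → strictly worse (loss $62.8M).
Count: 6.

6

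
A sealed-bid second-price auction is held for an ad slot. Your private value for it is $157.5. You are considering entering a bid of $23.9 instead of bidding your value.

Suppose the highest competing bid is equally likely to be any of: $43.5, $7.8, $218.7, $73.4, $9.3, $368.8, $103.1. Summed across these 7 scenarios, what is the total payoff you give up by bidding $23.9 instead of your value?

$252.5

The deviation costs you only when the competing bid falls strictly between $23.9 and $157.5; elsewhere both bids give the same outcome.
$43.5: truthful payoff $114, deviation payoff $0 → loss $114.
$7.8: outcomes coincide → loss $0.
$218.7: outcomes coincide → loss $0.
$73.4: truthful payoff $84.1, deviation payoff $0 → loss $84.1.
$9.3: outcomes coincide → loss $0.
$368.8: outcomes coincide → loss $0.
$103.1: truthful payoff $54.4, deviation payoff $0 → loss $54.4.
Total loss = $114 + $84.1 + $54.4 = $252.5.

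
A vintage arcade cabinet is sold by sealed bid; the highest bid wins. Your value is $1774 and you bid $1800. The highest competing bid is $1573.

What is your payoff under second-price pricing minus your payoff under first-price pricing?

You have the highest bid, so you win under either rule.
Second-price: pay $1573 → payoff $201.
First-price: pay your own bid $1800 → payoff −$26.
Difference = $201 − (−$26) = $227.

$227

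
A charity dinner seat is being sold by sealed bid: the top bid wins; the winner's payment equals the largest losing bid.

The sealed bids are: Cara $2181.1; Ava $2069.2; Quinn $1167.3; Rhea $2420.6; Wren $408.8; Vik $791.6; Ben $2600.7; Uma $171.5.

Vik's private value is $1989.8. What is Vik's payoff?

$0

Highest bid: Ben at $2600.7, so Ben wins.
Second-highest bid: Rhea at $2420.6 — that is the price the winner pays.
Vik did not win, so Vik pays nothing and receives nothing: payoff $0.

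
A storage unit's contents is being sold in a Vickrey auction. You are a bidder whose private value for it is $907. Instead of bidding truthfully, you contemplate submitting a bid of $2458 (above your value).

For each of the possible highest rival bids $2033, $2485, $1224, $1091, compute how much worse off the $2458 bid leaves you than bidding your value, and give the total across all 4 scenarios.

$1627

The deviation costs you only when the competing bid falls strictly between $907 and $2458; elsewhere both bids give the same outcome.
$2033: truthful payoff $0, deviation payoff −$1126 → loss $1126.
$2485: outcomes coincide → loss $0.
$1224: truthful payoff $0, deviation payoff −$317 → loss $317.
$1091: truthful payoff $0, deviation payoff −$184 → loss $184.
Total loss = $1126 + $317 + $184 = $1627.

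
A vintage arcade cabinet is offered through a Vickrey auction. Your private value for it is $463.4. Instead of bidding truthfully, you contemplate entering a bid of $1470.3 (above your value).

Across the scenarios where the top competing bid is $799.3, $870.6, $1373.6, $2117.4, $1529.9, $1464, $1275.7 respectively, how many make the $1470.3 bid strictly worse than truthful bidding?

The deviation hurts exactly when the highest competing bid lies strictly between $463.4 and $1470.3 — overbidding then wins at a price above your value.
$799.3: inside the interval → strictly worse (loss $335.9).
$870.6: inside the interval → strictly worse (loss $407.2).
$1373.6: inside the interval → strictly worse (loss $910.2).
$2117.4: above both → same outcome either way.
$1529.9: above both → same outcome either way.
$1464: inside the interval → strictly worse (loss $1000.6).
$1275.7: inside the interval → strictly worse (loss $812.3).
Count: 5.

5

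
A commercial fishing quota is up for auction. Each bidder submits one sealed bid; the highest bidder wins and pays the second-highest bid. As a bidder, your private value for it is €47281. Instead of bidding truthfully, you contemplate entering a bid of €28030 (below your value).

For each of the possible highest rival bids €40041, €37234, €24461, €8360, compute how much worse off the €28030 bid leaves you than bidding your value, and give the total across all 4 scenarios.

€17287

The deviation costs you only when the competing bid falls strictly between €28030 and €47281; elsewhere both bids give the same outcome.
€40041: truthful payoff €7240, deviation payoff €0 → loss €7240.
€37234: truthful payoff €10047, deviation payoff €0 → loss €10047.
€24461: outcomes coincide → loss €0.
€8360: outcomes coincide → loss €0.
Total loss = €7240 + €10047 = €17287.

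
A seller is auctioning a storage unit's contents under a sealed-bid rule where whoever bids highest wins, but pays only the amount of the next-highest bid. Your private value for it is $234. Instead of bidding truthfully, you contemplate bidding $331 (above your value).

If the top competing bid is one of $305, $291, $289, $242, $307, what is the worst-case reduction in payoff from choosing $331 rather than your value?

$305: truthful gives $0, deviation gives −$71 → loss $71.
$291: truthful gives $0, deviation gives −$57 → loss $57.
$289: truthful gives $0, deviation gives −$55 → loss $55.
$242: truthful gives $0, deviation gives −$8 → loss $8.
$307: truthful gives $0, deviation gives −$73 → loss $73.
Maximum loss: $73.

$73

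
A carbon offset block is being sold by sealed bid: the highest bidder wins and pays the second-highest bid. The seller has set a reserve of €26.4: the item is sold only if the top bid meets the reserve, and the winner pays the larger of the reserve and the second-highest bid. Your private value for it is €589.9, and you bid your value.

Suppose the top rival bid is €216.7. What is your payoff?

Your bid €589.9 is the highest and exceeds the reserve.
Price = max(second-highest bid, reserve) = max(€216.7, €26.4) = €216.7.
Payoff = €589.9 − €216.7 = €373.2.

€373.2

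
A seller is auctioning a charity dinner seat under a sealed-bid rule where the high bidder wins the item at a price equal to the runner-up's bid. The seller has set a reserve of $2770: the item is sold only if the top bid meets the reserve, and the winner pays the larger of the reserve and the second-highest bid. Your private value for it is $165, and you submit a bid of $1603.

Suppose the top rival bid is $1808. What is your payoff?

$0

Your bid $1603 is below the highest competing bid $1808, so you lose. Payoff $0.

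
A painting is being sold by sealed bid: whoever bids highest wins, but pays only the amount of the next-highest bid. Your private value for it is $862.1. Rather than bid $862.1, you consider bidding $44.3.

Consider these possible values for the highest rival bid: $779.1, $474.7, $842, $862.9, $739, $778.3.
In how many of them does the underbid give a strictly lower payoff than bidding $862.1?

5

The deviation hurts exactly when the highest competing bid lies strictly between $44.3 and $862.1 — underbidding then forfeits a profitable win.
$779.1: inside the interval → strictly worse (loss $83).
$474.7: inside the interval → strictly worse (loss $387.4).
$842: inside the interval → strictly worse (loss $20.1).
$862.9: above both → same outcome either way.
$739: inside the interval → strictly worse (loss $123.1).
$778.3: inside the interval → strictly worse (loss $83.8).
Count: 5.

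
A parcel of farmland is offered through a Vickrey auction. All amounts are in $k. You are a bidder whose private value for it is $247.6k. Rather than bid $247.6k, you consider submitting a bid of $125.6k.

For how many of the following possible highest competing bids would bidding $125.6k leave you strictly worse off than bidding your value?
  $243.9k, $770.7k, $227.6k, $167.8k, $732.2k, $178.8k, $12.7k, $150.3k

The deviation hurts exactly when the highest competing bid lies strictly between $125.6k and $247.6k — underbidding then forfeits a profitable win.
$243.9k: inside the interval → strictly worse (loss $3.7k).
$770.7k: above both → same outcome either way.
$227.6k: inside the interval → strictly worse (loss $20k).
$167.8k: inside the interval → strictly worse (loss $79.8k).
$732.2k: above both → same outcome either way.
$178.8k: inside the interval → strictly worse (loss $68.8k).
$12.7k: below both → same outcome either way.
$150.3k: inside the interval → strictly worse (loss $97.3k).
Count: 5.

5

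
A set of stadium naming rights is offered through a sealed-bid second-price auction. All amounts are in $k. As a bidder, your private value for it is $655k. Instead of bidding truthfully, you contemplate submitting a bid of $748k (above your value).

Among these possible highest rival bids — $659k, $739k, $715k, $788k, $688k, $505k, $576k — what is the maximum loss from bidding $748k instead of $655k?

$84k

$659k: truthful gives $0k, deviation gives −$4k → loss $4k.
$739k: truthful gives $0k, deviation gives −$84k → loss $84k.
$715k: truthful gives $0k, deviation gives −$60k → loss $60k.
$788k: same outcome either way → loss $0k.
$688k: truthful gives $0k, deviation gives −$33k → loss $33k.
$505k: same outcome either way → loss $0k.
$576k: same outcome either way → loss $0k.
Maximum loss: $84k.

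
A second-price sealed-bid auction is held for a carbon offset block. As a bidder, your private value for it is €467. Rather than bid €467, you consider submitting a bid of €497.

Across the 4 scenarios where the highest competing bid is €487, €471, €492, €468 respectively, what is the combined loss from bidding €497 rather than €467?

€50

The deviation costs you only when the competing bid falls strictly between €467 and €497; elsewhere both bids give the same outcome.
€487: truthful payoff €0, deviation payoff −€20 → loss €20.
€471: truthful payoff €0, deviation payoff −€4 → loss €4.
€492: truthful payoff €0, deviation payoff −€25 → loss €25.
€468: truthful payoff €0, deviation payoff −€1 → loss €1.
Total loss = €20 + €4 + €25 + €1 = €50.
Truthful bidding weakly dominates here: raising your bid can only win items priced above your value, and lowering it can only forfeit items priced below.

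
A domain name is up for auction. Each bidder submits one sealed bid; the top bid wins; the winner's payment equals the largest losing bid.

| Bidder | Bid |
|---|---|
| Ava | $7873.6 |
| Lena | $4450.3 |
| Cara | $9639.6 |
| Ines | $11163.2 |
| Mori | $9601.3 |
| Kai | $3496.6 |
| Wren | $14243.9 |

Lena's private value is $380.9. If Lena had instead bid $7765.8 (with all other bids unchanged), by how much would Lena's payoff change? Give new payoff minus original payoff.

The highest bid among the other bidders is $14243.9; Lena's bid doesn't change that.
Original bid $4450.3: Lena is not highest (top rival bid is $14243.9); payoff $0.
Alternative bid $7765.8: Lena is not highest (top rival bid is $14243.9); payoff $0.
Change in payoff = $0 − ($0) = $0.

$0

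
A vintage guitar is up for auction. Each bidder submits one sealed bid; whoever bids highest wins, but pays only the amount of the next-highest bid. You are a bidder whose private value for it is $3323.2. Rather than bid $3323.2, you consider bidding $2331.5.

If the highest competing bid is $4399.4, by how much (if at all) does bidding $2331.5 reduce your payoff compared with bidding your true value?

Bidding your value $3323.2: you lose (since $3323.2 < $4399.4). Payoff $0.
Bidding $2331.5: you lose. Payoff $0.
Difference = $0 − $0 = $0; both bids lead to the same outcome because the competing bid is above both your value and your alternative bid.
In a second-price auction your bid sets only whether you win, not what you pay, so bidding your true value is weakly dominant.

$0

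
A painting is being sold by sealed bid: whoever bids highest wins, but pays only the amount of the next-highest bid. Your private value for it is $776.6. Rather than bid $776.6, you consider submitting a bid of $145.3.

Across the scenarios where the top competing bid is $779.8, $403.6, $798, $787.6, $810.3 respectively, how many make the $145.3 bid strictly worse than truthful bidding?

1

The deviation hurts exactly when the highest competing bid lies strictly between $145.3 and $776.6 — underbidding then forfeits a profitable win.
$779.8: above both → same outcome either way.
$403.6: inside the interval → strictly worse (loss $373).
$798: above both → same outcome either way.
$787.6: above both → same outcome either way.
$810.3: above both → same outcome either way.
Count: 1.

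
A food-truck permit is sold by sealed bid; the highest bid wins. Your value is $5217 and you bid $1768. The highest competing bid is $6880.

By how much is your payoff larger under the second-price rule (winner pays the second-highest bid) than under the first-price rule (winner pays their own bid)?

Your bid $1768 is below $6880, so you lose under either rule.
Payoff is $0 in both cases; difference = $0.

$0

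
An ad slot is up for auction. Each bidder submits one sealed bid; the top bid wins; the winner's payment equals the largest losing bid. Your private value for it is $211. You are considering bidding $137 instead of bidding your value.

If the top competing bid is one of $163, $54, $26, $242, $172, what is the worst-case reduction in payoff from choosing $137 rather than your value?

$48

$163: truthful gives $48, deviation gives $0 → loss $48.
$54: same outcome either way → loss $0.
$26: same outcome either way → loss $0.
$242: same outcome either way → loss $0.
$172: truthful gives $39, deviation gives $0 → loss $39.
Maximum loss: $48.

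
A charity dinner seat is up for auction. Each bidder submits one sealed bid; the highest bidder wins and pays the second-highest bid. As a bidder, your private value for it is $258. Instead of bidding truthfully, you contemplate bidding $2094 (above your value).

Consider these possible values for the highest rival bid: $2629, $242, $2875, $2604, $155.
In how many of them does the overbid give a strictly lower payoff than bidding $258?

0

The deviation hurts exactly when the highest competing bid lies strictly between $258 and $2094 — overbidding then wins at a price above your value.
$2629: above both → same outcome either way.
$242: below both → same outcome either way.
$2875: above both → same outcome either way.
$2604: above both → same outcome either way.
$155: below both → same outcome either way.
Count: 0.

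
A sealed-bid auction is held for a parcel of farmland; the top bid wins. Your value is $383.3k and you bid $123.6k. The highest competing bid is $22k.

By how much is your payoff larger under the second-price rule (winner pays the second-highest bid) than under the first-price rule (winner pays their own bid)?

You have the highest bid, so you win under either rule.
Second-price: pay $22k → payoff $361.3k.
First-price: pay your own bid $123.6k → payoff $259.7k.
Difference = $361.3k − ($259.7k) = $101.6k.

$101.6k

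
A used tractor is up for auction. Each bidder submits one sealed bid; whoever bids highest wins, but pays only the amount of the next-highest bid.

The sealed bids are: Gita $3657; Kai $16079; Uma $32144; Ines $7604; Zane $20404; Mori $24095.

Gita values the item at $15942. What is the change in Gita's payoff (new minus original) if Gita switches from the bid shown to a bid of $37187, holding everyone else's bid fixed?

−$16202

The highest bid among the other bidders is $32144; Gita's bid doesn't change that.
Original bid $3657: Gita is not highest (top rival bid is $32144); payoff $0.
Alternative bid $37187: Gita is highest, pays the top rival bid $32144; payoff $15942 − $32144 = −$16202.
Change in payoff = −$16202 − ($0) = −$16202.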